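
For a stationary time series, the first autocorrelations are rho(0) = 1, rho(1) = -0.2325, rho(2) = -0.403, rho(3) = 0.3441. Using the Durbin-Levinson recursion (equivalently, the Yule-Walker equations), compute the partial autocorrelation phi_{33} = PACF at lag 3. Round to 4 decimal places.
\phi_{33} = 0.1280

The PACF at lag k is phi_{kk}, the last component of the solution
to the Yule-Walker system G_k phi = r_k where
  (G_k)_{ij} = rho(|i - j|), (r_k)_i = rho(i), i,j = 1..k.
Equivalently, Durbin-Levinson gives phi_{kk} iteratively:
  phi_{11} = rho(1)
  phi_{kk} = [rho(k) - sum_{j=1..k-1} phi_{k-1,j} rho(k-j)]
            / [1 - sum_{j=1..k-1} phi_{k-1,j} rho(j)],
  phi_{k,j} = phi_{k-1,j} - phi_{kk} phi_{k-1,k-j},  j = 1..k-1.
Step k = 1:
  phi_11 = rho(1) = -0.2325.
Step k = 2:
  phi_22 = [rho(2) - phi_11 rho(1)] / [1 - phi_11 rho(1)] = [-0.403 - (-0.2325)(-0.2325)] / [1 - (-0.2325)(-0.2325)]
         = -0.45705625 / 0.94594375 = -0.483175.
  Update: phi_21 = phi_11 - phi_22 phi_11 = -0.2325 - (-0.483175)(-0.2325) = -0.344838.
Step k = 3:
  phi_33 = [rho(3) - phi_21 rho(2) - phi_22 rho(1)] / [1 - phi_21 rho(1) - phi_22 rho(2)]
    numerator   = 0.3441 - (-0.344838)(-0.403) - (-0.483175)(-0.2325) = 0.09279206
    denominator = 1 - (-0.344838)(-0.2325) - (-0.483175)(-0.403) = 0.72510566
  phi_33 = 0.09279206 / 0.72510566 = 0.128.
Therefore phi_{33} = 0.1280.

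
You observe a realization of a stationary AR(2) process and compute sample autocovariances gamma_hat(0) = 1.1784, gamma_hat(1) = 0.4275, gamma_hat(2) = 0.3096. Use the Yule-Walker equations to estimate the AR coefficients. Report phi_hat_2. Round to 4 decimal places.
\hat\phi_{2} = 0.1510

The Yule-Walker equations for an AR(p) process read, in matrix form,
  Gamma_p phi = r_p,   with   (Gamma_p)_{ij} = gamma(|i - j|),
                       (r_p)_i = gamma(i),   i,j = 1..p.
Substitute the sample gammas (Toeplitz matrix and right-hand side of size 2):
  Gamma_p = [[1.1784, 0.4275], [0.4275, 1.1784]]
  r_p     = [0.4275, 0.3096]
Written out:
  1.1784 phi_1 + 0.4275 phi_2 = 0.4275
  0.4275 phi_1 + 1.1784 phi_2 = 0.3096
Solve by Cramer's rule:
  det = gamma(0)^2 - gamma(1)^2 = (1.1784)^2 - (0.4275)^2 = 1.38862656 - 0.18275625 = 1.20587031
  phi_hat_1 = [gamma(1) gamma(0) - gamma(1) gamma(2)] / det = [(0.4275)(1.1784) - (0.4275)(0.3096)] / 1.20587031 = 0.371412 / 1.20587031 = 0.308
  phi_hat_2 = [gamma(0) gamma(2) - gamma(1)^2] / det = [(1.1784)(0.3096) - (0.4275)^2] / 1.20587031 = 0.18207639 / 1.20587031 = 0.151
So phi_hat = [0.3080, 0.1510].
Therefore phi_hat_2 = 0.1510.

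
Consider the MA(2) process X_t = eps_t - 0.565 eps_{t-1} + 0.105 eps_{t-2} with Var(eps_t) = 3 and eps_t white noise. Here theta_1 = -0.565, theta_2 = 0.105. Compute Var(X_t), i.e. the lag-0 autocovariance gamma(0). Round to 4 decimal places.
\gamma(0) = 3.9908

For an MA(q) process X_t = eps_t + sum_i theta_i eps_{t-i} with
Var(eps_t) = sigma^2, the variance is
  gamma(0) = sigma^2 * (1 + sum_i theta_i^2).
  sum_i theta_i^2 = (-0.565)^2 + (0.105)^2 = 0.319225 + 0.011025 = 0.33025.
  gamma(0) = 3 * (1 + 0.33025) = 3 * 1.33025 = 3.99075, which rounds to 3.9908.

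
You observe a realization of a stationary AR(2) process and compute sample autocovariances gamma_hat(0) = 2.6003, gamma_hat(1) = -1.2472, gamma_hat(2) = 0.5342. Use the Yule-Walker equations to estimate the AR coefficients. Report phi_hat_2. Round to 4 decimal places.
\hat\phi_{2} = -0.0320

The Yule-Walker equations for an AR(p) process read, in matrix form,
  Gamma_p phi = r_p,   with   (Gamma_p)_{ij} = gamma(|i - j|),
                       (r_p)_i = gamma(i),   i,j = 1..p.
Substitute the sample gammas (Toeplitz matrix and right-hand side of size 2):
  Gamma_p = [[2.6003, -1.2472], [-1.2472, 2.6003]]
  r_p     = [-1.2472, 0.5342]
Written out:
  2.6003 phi_1 - 1.2472 phi_2 = -1.2472
  -1.2472 phi_1 + 2.6003 phi_2 = 0.5342
Solve by Cramer's rule:
  det = gamma(0)^2 - gamma(1)^2 = (2.6003)^2 - (-1.2472)^2 = 6.76156009 - 1.55550784 = 5.20605225
  phi_hat_1 = [gamma(1) gamma(0) - gamma(1) gamma(2)] / det = [(-1.2472)(2.6003) - (-1.2472)(0.5342)] / 5.20605225 = -2.57683992 / 5.20605225 = -0.495
  phi_hat_2 = [gamma(0) gamma(2) - gamma(1)^2] / det = [(2.6003)(0.5342) - (-1.2472)^2] / 5.20605225 = -0.16642758 / 5.20605225 = -0.032
So phi_hat = [-0.4950, -0.0320].
Therefore phi_hat_2 = -0.0320.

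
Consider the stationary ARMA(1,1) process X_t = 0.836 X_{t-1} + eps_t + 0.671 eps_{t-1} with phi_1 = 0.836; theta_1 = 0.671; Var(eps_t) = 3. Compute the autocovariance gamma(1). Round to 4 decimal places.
\gamma(1) = 23.4374

Multiply the model equation by X_{t-k} and take expectations. With theta_0 = psi_0 = 1 and psi_j the MA(infinity) weights, this gives
  gamma(k) - sum_i phi_i gamma(k-i) = c_k,
  c_k = sigma^2 * sum_{j=k..q} theta_j psi_{j-k}   (c_k = 0 for k > q),
using gamma(-m) = gamma(m).
psi-weights needed (psi_j = theta_j + sum_i phi_i psi_{j-i}):
  psi_1 = theta_1 + phi_1 = 0.671 + (0.836) = 1.507
Right-hand sides:
  c_0 = sigma^2 (1 + theta_1 psi_1) = 3 * (1 + (0.671)(1.507)) = 3 * 2.011197 = 6.033591
  c_1 = sigma^2 theta_1 = 3 * (0.671) = 2.013
  c_2 = 0
Equations for k = 0 and k = 1 (AR order 1):
  gamma(0) = phi_1 gamma(1) + c_0
  gamma(1) = phi_1 gamma(0) + c_1
Substituting the second into the first: gamma(0) (1 - phi_1^2) = c_0 + phi_1 c_1, so
  gamma(0) = (c_0 + phi_1 c_1) / (1 - phi_1^2) = (6.033591 + (0.836)(2.013)) / (1 - (0.836)^2) = 7.716459 / 0.301104 = 25.627222.
  gamma(1) = phi_1 gamma(0) + c_1 = (0.836)(25.627222) + (2.013) = 23.437357.
Therefore gamma(1) = 23.4374 (to 4 decimal places).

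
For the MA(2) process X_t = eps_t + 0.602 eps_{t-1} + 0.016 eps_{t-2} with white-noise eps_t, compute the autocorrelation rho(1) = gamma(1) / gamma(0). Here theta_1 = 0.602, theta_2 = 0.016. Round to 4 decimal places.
\rho(1) = 0.4489

For an MA(q) process with theta_0 = 1, the autocovariance is
  gamma(k) = sigma^2 * sum_{i=0..q-k} theta_i * theta_{i+k},
and rho(k) = gamma(k) / gamma(0). Sigma^2 cancels.
  numerator   = (1)*(0.602) + (0.602)*(0.016) = 0.611632.
  denominator = (1)^2 + (0.602)^2 + (0.016)^2 = 1.36266.
  rho(1) = 0.611632 / 1.36266 = 0.4489.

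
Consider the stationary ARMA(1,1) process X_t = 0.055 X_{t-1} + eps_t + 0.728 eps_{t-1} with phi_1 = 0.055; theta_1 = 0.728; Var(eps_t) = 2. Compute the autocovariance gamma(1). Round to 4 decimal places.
\gamma(1) = 1.6336

Multiply the model equation by X_{t-k} and take expectations. With theta_0 = psi_0 = 1 and psi_j the MA(infinity) weights, this gives
  gamma(k) - sum_i phi_i gamma(k-i) = c_k,
  c_k = sigma^2 * sum_{j=k..q} theta_j psi_{j-k}   (c_k = 0 for k > q),
using gamma(-m) = gamma(m).
psi-weights needed (psi_j = theta_j + sum_i phi_i psi_{j-i}):
  psi_1 = theta_1 + phi_1 = 0.728 + (0.055) = 0.783
Right-hand sides:
  c_0 = sigma^2 (1 + theta_1 psi_1) = 2 * (1 + (0.728)(0.783)) = 2 * 1.570024 = 3.140048
  c_1 = sigma^2 theta_1 = 2 * (0.728) = 1.456
  c_2 = 0
Equations for k = 0 and k = 1 (AR order 1):
  gamma(0) = phi_1 gamma(1) + c_0
  gamma(1) = phi_1 gamma(0) + c_1
Substituting the second into the first: gamma(0) (1 - phi_1^2) = c_0 + phi_1 c_1, so
  gamma(0) = (c_0 + phi_1 c_1) / (1 - phi_1^2) = (3.140048 + (0.055)(1.456)) / (1 - (0.055)^2) = 3.220128 / 0.996975 = 3.229898.
  gamma(1) = phi_1 gamma(0) + c_1 = (0.055)(3.229898) + (1.456) = 1.633644.
Therefore gamma(1) = 1.6336 (to 4 decimal places).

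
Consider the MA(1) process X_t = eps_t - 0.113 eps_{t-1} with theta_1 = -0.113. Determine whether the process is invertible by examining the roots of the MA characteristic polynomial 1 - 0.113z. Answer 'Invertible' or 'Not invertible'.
\text{Invertible}

The MA(q) characteristic polynomial is P(z) = 1 - 0.113z.
Invertibility requires all roots to lie outside the unit circle, i.e. |z| > 1 for every root.
This is linear in z: 1 + (-0.113) z = 0  =>  z = -1/(-0.113) = 8.849558,  |z| = 8.849558.
Moduli of all roots: 8.8496.
All moduli strictly greater than 1? Yes.
Verdict: Invertible.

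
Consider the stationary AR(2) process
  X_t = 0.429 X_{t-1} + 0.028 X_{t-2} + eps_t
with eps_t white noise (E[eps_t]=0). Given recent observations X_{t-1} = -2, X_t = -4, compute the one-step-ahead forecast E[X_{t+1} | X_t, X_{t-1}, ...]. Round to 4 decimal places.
E[X_{t+1} \mid \mathcal F_t] = -1.7720

For an AR(p) model X_t = c + sum_i phi_i X_{t-i} + eps_t, the
one-step-ahead conditional mean is
  E[X_{t+1} | X_t, ...] = c + sum_i phi_i X_{t+1-i}.
Substitute known values:
  E[X_{t+1} | ...] = (0.429) * (-4) + (0.028) * (-2)
                   = -1.7720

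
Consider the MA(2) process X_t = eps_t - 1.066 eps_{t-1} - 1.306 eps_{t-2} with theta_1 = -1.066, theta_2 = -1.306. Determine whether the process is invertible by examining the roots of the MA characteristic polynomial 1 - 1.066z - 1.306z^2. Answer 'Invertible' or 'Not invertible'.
\text{Not invertible}

The MA(q) characteristic polynomial is P(z) = 1 - 1.066z - 1.306z^2.
Invertibility requires all roots to lie outside the unit circle, i.e. |z| > 1 for every root.
Set 1 + (-1.066) z + (-1.306) z^2 = 0, i.e. a z^2 + b z + c = 0 with a = -1.306, b = -1.066, c = 1.
Discriminant D = b^2 - 4ac = (-1.066)^2 - 4*(-1.306)*1 = 1.136356 - (-5.224) = 6.360356.
D >= 0, so the roots are real: z = (-b +/- sqrt(D)) / (2a) = (1.066 +/- 2.521975) / (-2.612).
  z_1 = (1.066 + 2.521975) / (-2.612) = -1.3737,   |z_1| = 1.3737.
  z_2 = (1.066 - 2.521975) / (-2.612) = 0.5574,   |z_2| = 0.5574.
Moduli of all roots: 1.3737, 0.5574.
All moduli strictly greater than 1? No.
Verdict: Not invertible.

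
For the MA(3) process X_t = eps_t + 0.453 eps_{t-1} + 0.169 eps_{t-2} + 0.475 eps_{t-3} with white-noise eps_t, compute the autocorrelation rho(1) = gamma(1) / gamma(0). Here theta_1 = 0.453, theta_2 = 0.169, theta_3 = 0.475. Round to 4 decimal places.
\rho(1) = 0.4179

For an MA(q) process with theta_0 = 1, the autocovariance is
  gamma(k) = sigma^2 * sum_{i=0..q-k} theta_i * theta_{i+k},
and rho(k) = gamma(k) / gamma(0). Sigma^2 cancels.
  numerator   = (1)*(0.453) + (0.453)*(0.169) + (0.169)*(0.475) = 0.609832.
  denominator = (1)^2 + (0.453)^2 + (0.169)^2 + (0.475)^2 = 1.459395.
  rho(1) = 0.609832 / 1.459395 = 0.4179.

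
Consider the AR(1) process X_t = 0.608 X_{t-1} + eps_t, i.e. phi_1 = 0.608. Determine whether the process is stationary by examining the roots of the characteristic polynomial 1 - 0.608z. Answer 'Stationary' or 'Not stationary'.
\text{Stationary}

The AR(p) characteristic polynomial is P(z) = 1 - 0.608z.
Stationarity requires all roots to lie outside the unit circle, i.e. |z| > 1 for every root.
This is linear in z: 1 + (-0.608) z = 0  =>  z = -1/(-0.608) = 1.644737,  |z| = 1.644737.
Moduli of all roots: 1.6447.
All moduli strictly greater than 1? Yes.
Verdict: Stationary.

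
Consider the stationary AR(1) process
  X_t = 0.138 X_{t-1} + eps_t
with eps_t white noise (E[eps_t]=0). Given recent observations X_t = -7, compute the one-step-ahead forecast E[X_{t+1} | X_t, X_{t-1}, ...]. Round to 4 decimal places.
E[X_{t+1} \mid \mathcal F_t] = -0.9660

For an AR(p) model X_t = c + sum_i phi_i X_{t-i} + eps_t, the
one-step-ahead conditional mean is
  E[X_{t+1} | X_t, ...] = c + sum_i phi_i X_{t+1-i}.
Substitute known values:
  E[X_{t+1} | ...] = (0.138) * (-7)
                   = -0.9660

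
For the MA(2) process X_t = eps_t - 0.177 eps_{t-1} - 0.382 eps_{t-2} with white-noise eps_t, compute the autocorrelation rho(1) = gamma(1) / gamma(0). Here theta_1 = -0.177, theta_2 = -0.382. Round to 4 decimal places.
\rho(1) = -0.0929

For an MA(q) process with theta_0 = 1, the autocovariance is
  gamma(k) = sigma^2 * sum_{i=0..q-k} theta_i * theta_{i+k},
and rho(k) = gamma(k) / gamma(0). Sigma^2 cancels.
  numerator   = (1)*(-0.177) + (-0.177)*(-0.382) = -0.109386.
  denominator = (1)^2 + (-0.177)^2 + (-0.382)^2 = 1.177253.
  rho(1) = -0.109386 / 1.177253 = -0.0929.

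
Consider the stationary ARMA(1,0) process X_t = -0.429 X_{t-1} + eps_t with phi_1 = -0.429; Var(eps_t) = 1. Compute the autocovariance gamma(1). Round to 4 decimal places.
\gamma(1) = -0.5258

Multiply the model equation by X_{t-k} and take expectations. With theta_0 = psi_0 = 1 and psi_j the MA(infinity) weights, this gives
  gamma(k) - sum_i phi_i gamma(k-i) = c_k,
  c_k = sigma^2 * sum_{j=k..q} theta_j psi_{j-k}   (c_k = 0 for k > q),
using gamma(-m) = gamma(m).
Pure AR (q = 0): c_0 = sigma^2 = 1, c_k = 0 for k >= 1.
Equations for k = 0 and k = 1 (AR order 1):
  gamma(0) = phi_1 gamma(1) + c_0
  gamma(1) = phi_1 gamma(0) + c_1
Substituting the second into the first: gamma(0) (1 - phi_1^2) = c_0 + phi_1 c_1, so
  gamma(0) = c_0 / (1 - phi_1^2) = 1 / (1 - (-0.429)^2) = 1 / 0.815959 = 1.225552.
  gamma(1) = phi_1 gamma(0) = (-0.429)(1.225552) = -0.525762.
Therefore gamma(1) = -0.5258 (to 4 decimal places).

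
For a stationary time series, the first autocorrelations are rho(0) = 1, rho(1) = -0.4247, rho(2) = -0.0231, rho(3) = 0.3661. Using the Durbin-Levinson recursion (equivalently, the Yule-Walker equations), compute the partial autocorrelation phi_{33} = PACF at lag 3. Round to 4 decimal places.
\phi_{33} = 0.3230

The PACF at lag k is phi_{kk}, the last component of the solution
to the Yule-Walker system G_k phi = r_k where
  (G_k)_{ij} = rho(|i - j|), (r_k)_i = rho(i), i,j = 1..k.
Equivalently, Durbin-Levinson gives phi_{kk} iteratively:
  phi_{11} = rho(1)
  phi_{kk} = [rho(k) - sum_{j=1..k-1} phi_{k-1,j} rho(k-j)]
            / [1 - sum_{j=1..k-1} phi_{k-1,j} rho(j)],
  phi_{k,j} = phi_{k-1,j} - phi_{kk} phi_{k-1,k-j},  j = 1..k-1.
Step k = 1:
  phi_11 = rho(1) = -0.4247.
Step k = 2:
  phi_22 = [rho(2) - phi_11 rho(1)] / [1 - phi_11 rho(1)] = [-0.0231 - (-0.4247)(-0.4247)] / [1 - (-0.4247)(-0.4247)]
         = -0.20347009 / 0.81962991 = -0.248246.
  Update: phi_21 = phi_11 - phi_22 phi_11 = -0.4247 - (-0.248246)(-0.4247) = -0.53013.
Step k = 3:
  phi_33 = [rho(3) - phi_21 rho(2) - phi_22 rho(1)] / [1 - phi_21 rho(1) - phi_22 rho(2)]
    numerator   = 0.3661 - (-0.53013)(-0.0231) - (-0.248246)(-0.4247) = 0.24842379
    denominator = 1 - (-0.53013)(-0.4247) - (-0.248246)(-0.0231) = 0.76911921
  phi_33 = 0.24842379 / 0.76911921 = 0.323.
Therefore phi_{33} = 0.3230.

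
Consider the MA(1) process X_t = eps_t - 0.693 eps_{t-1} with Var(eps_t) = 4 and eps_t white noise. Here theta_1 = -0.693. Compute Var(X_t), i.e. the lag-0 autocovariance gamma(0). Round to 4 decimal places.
\gamma(0) = 5.9210

For an MA(q) process X_t = eps_t + sum_i theta_i eps_{t-i} with
Var(eps_t) = sigma^2, the variance is
  gamma(0) = sigma^2 * (1 + sum_i theta_i^2).
  sum_i theta_i^2 = (-0.693)^2 = 0.480249.
  gamma(0) = 4 * (1 + 0.480249) = 4 * 1.480249 = 5.920996, which rounds to 5.9210.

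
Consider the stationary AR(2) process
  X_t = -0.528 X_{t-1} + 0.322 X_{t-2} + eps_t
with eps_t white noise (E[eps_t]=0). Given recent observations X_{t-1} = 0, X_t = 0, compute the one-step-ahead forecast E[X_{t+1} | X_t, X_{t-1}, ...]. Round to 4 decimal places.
E[X_{t+1} \mid \mathcal F_t] = 0.0000

For an AR(p) model X_t = c + sum_i phi_i X_{t-i} + eps_t, the
one-step-ahead conditional mean is
  E[X_{t+1} | X_t, ...] = c + sum_i phi_i X_{t+1-i}.
Substitute known values:
  E[X_{t+1} | ...] = (-0.528) * (0) + (0.322) * (0)
                   = 0.0000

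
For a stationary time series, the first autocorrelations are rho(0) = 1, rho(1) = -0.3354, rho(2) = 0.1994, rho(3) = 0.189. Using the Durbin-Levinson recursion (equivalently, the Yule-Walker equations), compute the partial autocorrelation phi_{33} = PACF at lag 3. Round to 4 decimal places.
\phi_{33} = 0.3210

The PACF at lag k is phi_{kk}, the last component of the solution
to the Yule-Walker system G_k phi = r_k where
  (G_k)_{ij} = rho(|i - j|), (r_k)_i = rho(i), i,j = 1..k.
Equivalently, Durbin-Levinson gives phi_{kk} iteratively:
  phi_{11} = rho(1)
  phi_{kk} = [rho(k) - sum_{j=1..k-1} phi_{k-1,j} rho(k-j)]
            / [1 - sum_{j=1..k-1} phi_{k-1,j} rho(j)],
  phi_{k,j} = phi_{k-1,j} - phi_{kk} phi_{k-1,k-j},  j = 1..k-1.
Step k = 1:
  phi_11 = rho(1) = -0.3354.
Step k = 2:
  phi_22 = [rho(2) - phi_11 rho(1)] / [1 - phi_11 rho(1)] = [0.1994 - (-0.3354)(-0.3354)] / [1 - (-0.3354)(-0.3354)]
         = 0.08690684 / 0.88750684 = 0.097922.
  Update: phi_21 = phi_11 - phi_22 phi_11 = -0.3354 - (0.097922)(-0.3354) = -0.302557.
Step k = 3:
  phi_33 = [rho(3) - phi_21 rho(2) - phi_22 rho(1)] / [1 - phi_21 rho(1) - phi_22 rho(2)]
    numerator   = 0.189 - (-0.302557)(0.1994) - (0.097922)(-0.3354) = 0.28217302
    denominator = 1 - (-0.302557)(-0.3354) - (0.097922)(0.1994) = 0.87899671
  phi_33 = 0.28217302 / 0.87899671 = 0.321.
Therefore phi_{33} = 0.3210.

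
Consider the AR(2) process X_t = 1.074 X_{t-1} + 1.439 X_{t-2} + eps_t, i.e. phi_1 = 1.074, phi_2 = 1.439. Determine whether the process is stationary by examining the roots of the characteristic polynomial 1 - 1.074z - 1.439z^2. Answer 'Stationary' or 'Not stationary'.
\text{Not stationary}

The AR(p) characteristic polynomial is P(z) = 1 - 1.074z - 1.439z^2.
Stationarity requires all roots to lie outside the unit circle, i.e. |z| > 1 for every root.
Set 1 + (-1.074) z + (-1.439) z^2 = 0, i.e. a z^2 + b z + c = 0 with a = -1.439, b = -1.074, c = 1.
Discriminant D = b^2 - 4ac = (-1.074)^2 - 4*(-1.439)*1 = 1.153476 - (-5.756) = 6.909476.
D >= 0, so the roots are real: z = (-b +/- sqrt(D)) / (2a) = (1.074 +/- 2.628588) / (-2.878).
  z_1 = (1.074 + 2.628588) / (-2.878) = -1.2865,   |z_1| = 1.2865.
  z_2 = (1.074 - 2.628588) / (-2.878) = 0.5402,   |z_2| = 0.5402.
Moduli of all roots: 1.2865, 0.5402.
All moduli strictly greater than 1? No.
Verdict: Not stationary.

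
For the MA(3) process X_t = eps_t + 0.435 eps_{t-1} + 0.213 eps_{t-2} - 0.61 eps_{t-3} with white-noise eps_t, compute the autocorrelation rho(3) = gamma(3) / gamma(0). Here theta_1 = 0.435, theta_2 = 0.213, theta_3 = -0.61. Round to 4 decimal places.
\rho(3) = -0.3797

For an MA(q) process with theta_0 = 1, the autocovariance is
  gamma(k) = sigma^2 * sum_{i=0..q-k} theta_i * theta_{i+k},
and rho(k) = gamma(k) / gamma(0). Sigma^2 cancels.
  numerator   = (1)*(-0.61) = -0.61.
  denominator = (1)^2 + (0.435)^2 + (0.213)^2 + (-0.61)^2 = 1.606694.
  rho(3) = -0.61 / 1.606694 = -0.3797.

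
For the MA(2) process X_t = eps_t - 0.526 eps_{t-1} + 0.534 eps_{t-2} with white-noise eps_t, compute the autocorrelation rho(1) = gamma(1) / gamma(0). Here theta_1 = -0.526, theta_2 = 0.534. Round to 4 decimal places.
\rho(1) = -0.5166

For an MA(q) process with theta_0 = 1, the autocovariance is
  gamma(k) = sigma^2 * sum_{i=0..q-k} theta_i * theta_{i+k},
and rho(k) = gamma(k) / gamma(0). Sigma^2 cancels.
  numerator   = (1)*(-0.526) + (-0.526)*(0.534) = -0.806884.
  denominator = (1)^2 + (-0.526)^2 + (0.534)^2 = 1.561832.
  rho(1) = -0.806884 / 1.561832 = -0.5166.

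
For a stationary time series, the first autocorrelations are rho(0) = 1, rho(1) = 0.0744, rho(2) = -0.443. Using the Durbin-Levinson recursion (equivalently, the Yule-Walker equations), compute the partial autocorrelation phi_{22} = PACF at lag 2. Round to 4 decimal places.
\phi_{22} = -0.4510

The PACF at lag k is phi_{kk}, the last component of the solution
to the Yule-Walker system G_k phi = r_k where
  (G_k)_{ij} = rho(|i - j|), (r_k)_i = rho(i), i,j = 1..k.
Equivalently, Durbin-Levinson gives phi_{kk} iteratively:
  phi_{11} = rho(1)
  phi_{kk} = [rho(k) - sum_{j=1..k-1} phi_{k-1,j} rho(k-j)]
            / [1 - sum_{j=1..k-1} phi_{k-1,j} rho(j)],
  phi_{k,j} = phi_{k-1,j} - phi_{kk} phi_{k-1,k-j},  j = 1..k-1.
Step k = 1:
  phi_11 = rho(1) = 0.0744.
Step k = 2:
  phi_22 = [rho(2) - phi_11 rho(1)] / [1 - phi_11 rho(1)] = [-0.443 - (0.0744)(0.0744)] / [1 - (0.0744)(0.0744)]
         = -0.44853536 / 0.99446464 = -0.451.
Therefore phi_{22} = -0.4510.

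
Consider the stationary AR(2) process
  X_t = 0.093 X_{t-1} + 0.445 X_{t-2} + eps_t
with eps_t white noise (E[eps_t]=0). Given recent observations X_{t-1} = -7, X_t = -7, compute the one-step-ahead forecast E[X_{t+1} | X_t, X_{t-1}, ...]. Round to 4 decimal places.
E[X_{t+1} \mid \mathcal F_t] = -3.7660

For an AR(p) model X_t = c + sum_i phi_i X_{t-i} + eps_t, the
one-step-ahead conditional mean is
  E[X_{t+1} | X_t, ...] = c + sum_i phi_i X_{t+1-i}.
Substitute known values:
  E[X_{t+1} | ...] = (0.093) * (-7) + (0.445) * (-7)
                   = -3.7660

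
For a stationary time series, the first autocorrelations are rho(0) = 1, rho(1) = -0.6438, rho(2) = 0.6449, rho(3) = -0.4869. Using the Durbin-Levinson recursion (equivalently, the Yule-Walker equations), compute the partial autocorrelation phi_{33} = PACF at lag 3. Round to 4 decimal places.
\phi_{33} = 0.0369

The PACF at lag k is phi_{kk}, the last component of the solution
to the Yule-Walker system G_k phi = r_k where
  (G_k)_{ij} = rho(|i - j|), (r_k)_i = rho(i), i,j = 1..k.
Equivalently, Durbin-Levinson gives phi_{kk} iteratively:
  phi_{11} = rho(1)
  phi_{kk} = [rho(k) - sum_{j=1..k-1} phi_{k-1,j} rho(k-j)]
            / [1 - sum_{j=1..k-1} phi_{k-1,j} rho(j)],
  phi_{k,j} = phi_{k-1,j} - phi_{kk} phi_{k-1,k-j},  j = 1..k-1.
Step k = 1:
  phi_11 = rho(1) = -0.6438.
Step k = 2:
  phi_22 = [rho(2) - phi_11 rho(1)] / [1 - phi_11 rho(1)] = [0.6449 - (-0.6438)(-0.6438)] / [1 - (-0.6438)(-0.6438)]
         = 0.23042156 / 0.58552156 = 0.393532.
  Update: phi_21 = phi_11 - phi_22 phi_11 = -0.6438 - (0.393532)(-0.6438) = -0.390444.
Step k = 3:
  phi_33 = [rho(3) - phi_21 rho(2) - phi_22 rho(1)] / [1 - phi_21 rho(1) - phi_22 rho(2)]
    numerator   = -0.4869 - (-0.390444)(0.6449) - (0.393532)(-0.6438) = 0.01825334
    denominator = 1 - (-0.390444)(-0.6438) - (0.393532)(0.6449) = 0.49484327
  phi_33 = 0.01825334 / 0.49484327 = 0.0369.
Therefore phi_{33} = 0.0369.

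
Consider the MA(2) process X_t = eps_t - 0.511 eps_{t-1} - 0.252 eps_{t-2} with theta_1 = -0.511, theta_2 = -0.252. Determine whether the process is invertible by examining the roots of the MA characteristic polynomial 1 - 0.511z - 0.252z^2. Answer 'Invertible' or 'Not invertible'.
\text{Invertible}

The MA(q) characteristic polynomial is P(z) = 1 - 0.511z - 0.252z^2.
Invertibility requires all roots to lie outside the unit circle, i.e. |z| > 1 for every root.
Set 1 + (-0.511) z + (-0.252) z^2 = 0, i.e. a z^2 + b z + c = 0 with a = -0.252, b = -0.511, c = 1.
Discriminant D = b^2 - 4ac = (-0.511)^2 - 4*(-0.252)*1 = 0.261121 - (-1.008) = 1.269121.
D >= 0, so the roots are real: z = (-b +/- sqrt(D)) / (2a) = (0.511 +/- 1.126553) / (-0.504).
  z_1 = (0.511 + 1.126553) / (-0.504) = -3.2491,   |z_1| = 3.2491.
  z_2 = (0.511 - 1.126553) / (-0.504) = 1.2213,   |z_2| = 1.2213.
Moduli of all roots: 3.2491, 1.2213.
All moduli strictly greater than 1? Yes.
Verdict: Invertible.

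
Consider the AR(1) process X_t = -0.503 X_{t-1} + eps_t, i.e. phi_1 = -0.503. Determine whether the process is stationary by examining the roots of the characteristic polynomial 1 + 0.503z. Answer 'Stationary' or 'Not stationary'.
\text{Stationary}

The AR(p) characteristic polynomial is P(z) = 1 + 0.503z.
Stationarity requires all roots to lie outside the unit circle, i.e. |z| > 1 for every root.
This is linear in z: 1 + (0.503) z = 0  =>  z = -1/(0.503) = -1.988072,  |z| = 1.988072.
Moduli of all roots: 1.9881.
All moduli strictly greater than 1? Yes.
Verdict: Stationary.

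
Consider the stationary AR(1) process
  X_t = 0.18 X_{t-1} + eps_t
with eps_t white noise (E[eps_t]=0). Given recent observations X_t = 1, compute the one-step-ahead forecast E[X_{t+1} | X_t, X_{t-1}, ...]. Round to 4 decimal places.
E[X_{t+1} \mid \mathcal F_t] = 0.1800

For an AR(p) model X_t = c + sum_i phi_i X_{t-i} + eps_t, the
one-step-ahead conditional mean is
  E[X_{t+1} | X_t, ...] = c + sum_i phi_i X_{t+1-i}.
Substitute known values:
  E[X_{t+1} | ...] = (0.18) * (1)
                   = 0.1800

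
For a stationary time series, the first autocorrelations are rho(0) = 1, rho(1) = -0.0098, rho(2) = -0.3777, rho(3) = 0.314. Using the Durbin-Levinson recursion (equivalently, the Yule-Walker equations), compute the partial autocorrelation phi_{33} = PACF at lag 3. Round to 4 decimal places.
\phi_{33} = 0.3561

The PACF at lag k is phi_{kk}, the last component of the solution
to the Yule-Walker system G_k phi = r_k where
  (G_k)_{ij} = rho(|i - j|), (r_k)_i = rho(i), i,j = 1..k.
Equivalently, Durbin-Levinson gives phi_{kk} iteratively:
  phi_{11} = rho(1)
  phi_{kk} = [rho(k) - sum_{j=1..k-1} phi_{k-1,j} rho(k-j)]
            / [1 - sum_{j=1..k-1} phi_{k-1,j} rho(j)],
  phi_{k,j} = phi_{k-1,j} - phi_{kk} phi_{k-1,k-j},  j = 1..k-1.
Step k = 1:
  phi_11 = rho(1) = -0.0098.
Step k = 2:
  phi_22 = [rho(2) - phi_11 rho(1)] / [1 - phi_11 rho(1)] = [-0.3777 - (-0.0098)(-0.0098)] / [1 - (-0.0098)(-0.0098)]
         = -0.37779604 / 0.99990396 = -0.377832.
  Update: phi_21 = phi_11 - phi_22 phi_11 = -0.0098 - (-0.377832)(-0.0098) = -0.013503.
Step k = 3:
  phi_33 = [rho(3) - phi_21 rho(2) - phi_22 rho(1)] / [1 - phi_21 rho(1) - phi_22 rho(2)]
    numerator   = 0.314 - (-0.013503)(-0.3777) - (-0.377832)(-0.0098) = 0.30519725
    denominator = 1 - (-0.013503)(-0.0098) - (-0.377832)(-0.3777) = 0.8571604
  phi_33 = 0.30519725 / 0.8571604 = 0.3561.
Therefore phi_{33} = 0.3561.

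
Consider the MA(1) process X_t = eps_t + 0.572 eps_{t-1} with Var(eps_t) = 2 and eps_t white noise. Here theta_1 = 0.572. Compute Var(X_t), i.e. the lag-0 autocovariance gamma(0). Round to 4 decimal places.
\gamma(0) = 2.6544

For an MA(q) process X_t = eps_t + sum_i theta_i eps_{t-i} with
Var(eps_t) = sigma^2, the variance is
  gamma(0) = sigma^2 * (1 + sum_i theta_i^2).
  sum_i theta_i^2 = (0.572)^2 = 0.327184.
  gamma(0) = 2 * (1 + 0.327184) = 2 * 1.327184 = 2.654368, which rounds to 2.6544.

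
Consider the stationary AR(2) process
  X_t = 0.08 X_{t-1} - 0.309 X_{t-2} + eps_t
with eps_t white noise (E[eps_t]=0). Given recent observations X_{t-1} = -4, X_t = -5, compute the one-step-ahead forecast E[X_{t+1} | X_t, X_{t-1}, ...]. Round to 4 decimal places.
E[X_{t+1} \mid \mathcal F_t] = 0.8360

For an AR(p) model X_t = c + sum_i phi_i X_{t-i} + eps_t, the
one-step-ahead conditional mean is
  E[X_{t+1} | X_t, ...] = c + sum_i phi_i X_{t+1-i}.
Substitute known values:
  E[X_{t+1} | ...] = (0.08) * (-5) + (-0.309) * (-4)
                   = 0.8360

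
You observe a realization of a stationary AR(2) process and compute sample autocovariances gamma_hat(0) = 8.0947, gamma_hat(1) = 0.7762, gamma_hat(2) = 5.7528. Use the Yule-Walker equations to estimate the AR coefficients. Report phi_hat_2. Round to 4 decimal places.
\hat\phi_{2} = 0.7080

The Yule-Walker equations for an AR(p) process read, in matrix form,
  Gamma_p phi = r_p,   with   (Gamma_p)_{ij} = gamma(|i - j|),
                       (r_p)_i = gamma(i),   i,j = 1..p.
Substitute the sample gammas (Toeplitz matrix and right-hand side of size 2):
  Gamma_p = [[8.0947, 0.7762], [0.7762, 8.0947]]
  r_p     = [0.7762, 5.7528]
Written out:
  8.0947 phi_1 + 0.7762 phi_2 = 0.7762
  0.7762 phi_1 + 8.0947 phi_2 = 5.7528
Solve by Cramer's rule:
  det = gamma(0)^2 - gamma(1)^2 = (8.0947)^2 - (0.7762)^2 = 65.52416809 - 0.60248644 = 64.92168165
  phi_hat_1 = [gamma(1) gamma(0) - gamma(1) gamma(2)] / det = [(0.7762)(8.0947) - (0.7762)(5.7528)] / 64.92168165 = 1.81778278 / 64.92168165 = 0.028
  phi_hat_2 = [gamma(0) gamma(2) - gamma(1)^2] / det = [(8.0947)(5.7528) - (0.7762)^2] / 64.92168165 = 45.96470372 / 64.92168165 = 0.708
So phi_hat = [0.0280, 0.7080].
Therefore phi_hat_2 = 0.7080.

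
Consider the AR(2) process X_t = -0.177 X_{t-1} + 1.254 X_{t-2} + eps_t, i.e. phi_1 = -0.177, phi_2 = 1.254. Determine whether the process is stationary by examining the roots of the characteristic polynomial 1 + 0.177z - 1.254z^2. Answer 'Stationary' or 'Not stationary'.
\text{Not stationary}

The AR(p) characteristic polynomial is P(z) = 1 + 0.177z - 1.254z^2.
Stationarity requires all roots to lie outside the unit circle, i.e. |z| > 1 for every root.
Set 1 + (0.177) z + (-1.254) z^2 = 0, i.e. a z^2 + b z + c = 0 with a = -1.254, b = 0.177, c = 1.
Discriminant D = b^2 - 4ac = (0.177)^2 - 4*(-1.254)*1 = 0.031329 - (-5.016) = 5.047329.
D >= 0, so the roots are real: z = (-b +/- sqrt(D)) / (2a) = (-0.177 +/- 2.246626) / (-2.508).
  z_1 = (-0.177 + 2.246626) / (-2.508) = -0.8252,   |z_1| = 0.8252.
  z_2 = (-0.177 - 2.246626) / (-2.508) = 0.9664,   |z_2| = 0.9664.
Moduli of all roots: 0.8252, 0.9664.
All moduli strictly greater than 1? No.
Verdict: Not stationary.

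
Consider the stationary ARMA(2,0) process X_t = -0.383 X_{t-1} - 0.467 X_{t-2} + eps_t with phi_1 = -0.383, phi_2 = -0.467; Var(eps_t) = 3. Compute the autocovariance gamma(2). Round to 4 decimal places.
\gamma(2) = -1.5111

Multiply the model equation by X_{t-k} and take expectations. With theta_0 = psi_0 = 1 and psi_j the MA(infinity) weights, this gives
  gamma(k) - sum_i phi_i gamma(k-i) = c_k,
  c_k = sigma^2 * sum_{j=k..q} theta_j psi_{j-k}   (c_k = 0 for k > q),
using gamma(-m) = gamma(m).
Pure AR (q = 0): c_0 = sigma^2 = 3, c_k = 0 for k >= 1.
Equations for k = 0, 1, 2 (AR order 2, c_2 = 0):
  (E0) gamma(0) = phi_1 gamma(1) + phi_2 gamma(2) + c_0
  (E1) gamma(1) = phi_1 gamma(0) + phi_2 gamma(1) + c_1
  (E2) gamma(2) = phi_1 gamma(1) + phi_2 gamma(0)
From (E1): gamma(1) = A gamma(0) + B with
  A = phi_1 / (1 - phi_2) = -0.383 / 1.467 = -0.261077,   B = c_1 / (1 - phi_2) = 0 / 1.467 = 0.
Insert (E2) into (E0): gamma(0) (1 - phi_2^2) = phi_1 (1 + phi_2) gamma(1) + c_0.
  phi_1 (1 + phi_2) = (-0.383)(0.533) = -0.204139,   1 - phi_2^2 = 0.781911.
Replace gamma(1) by A gamma(0) + B and collect gamma(0):
  gamma(0) [0.781911 - (-0.204139)(-0.261077)] = c_0 = 3
  gamma(0) * 0.728615 = 3
  gamma(0) = 3 / 0.728615 = 4.117401.
  gamma(1) = A gamma(0) = (-0.261077)(4.117401) = -1.074959.
  gamma(2) = phi_1 gamma(1) + phi_2 gamma(0) = (-0.383)(-1.074959) + (-0.467)(4.117401) = -1.511117.
Therefore gamma(2) = -1.5111 (to 4 decimal places).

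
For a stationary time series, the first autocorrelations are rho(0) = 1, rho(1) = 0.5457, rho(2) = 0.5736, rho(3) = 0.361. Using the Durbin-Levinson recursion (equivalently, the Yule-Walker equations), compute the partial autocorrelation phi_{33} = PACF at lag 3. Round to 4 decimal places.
\phi_{33} = -0.0731

The PACF at lag k is phi_{kk}, the last component of the solution
to the Yule-Walker system G_k phi = r_k where
  (G_k)_{ij} = rho(|i - j|), (r_k)_i = rho(i), i,j = 1..k.
Equivalently, Durbin-Levinson gives phi_{kk} iteratively:
  phi_{11} = rho(1)
  phi_{kk} = [rho(k) - sum_{j=1..k-1} phi_{k-1,j} rho(k-j)]
            / [1 - sum_{j=1..k-1} phi_{k-1,j} rho(j)],
  phi_{k,j} = phi_{k-1,j} - phi_{kk} phi_{k-1,k-j},  j = 1..k-1.
Step k = 1:
  phi_11 = rho(1) = 0.5457.
Step k = 2:
  phi_22 = [rho(2) - phi_11 rho(1)] / [1 - phi_11 rho(1)] = [0.5736 - (0.5457)(0.5457)] / [1 - (0.5457)(0.5457)]
         = 0.27581151 / 0.70221151 = 0.392776.
  Update: phi_21 = phi_11 - phi_22 phi_11 = 0.5457 - (0.392776)(0.5457) = 0.331362.
Step k = 3:
  phi_33 = [rho(3) - phi_21 rho(2) - phi_22 rho(1)] / [1 - phi_21 rho(1) - phi_22 rho(2)]
    numerator   = 0.361 - (0.331362)(0.5736) - (0.392776)(0.5457) = -0.04340708
    denominator = 1 - (0.331362)(0.5457) - (0.392776)(0.5736) = 0.59387949
  phi_33 = -0.04340708 / 0.59387949 = -0.0731.
Therefore phi_{33} = -0.0731.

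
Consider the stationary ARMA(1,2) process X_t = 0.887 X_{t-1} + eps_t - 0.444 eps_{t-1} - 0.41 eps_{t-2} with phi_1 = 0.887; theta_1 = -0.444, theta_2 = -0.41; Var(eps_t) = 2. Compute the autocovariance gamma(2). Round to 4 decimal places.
\gamma(2) = -0.0454

Multiply the model equation by X_{t-k} and take expectations. With theta_0 = psi_0 = 1 and psi_j the MA(infinity) weights, this gives
  gamma(k) - sum_i phi_i gamma(k-i) = c_k,
  c_k = sigma^2 * sum_{j=k..q} theta_j psi_{j-k}   (c_k = 0 for k > q),
using gamma(-m) = gamma(m).
psi-weights needed (psi_j = theta_j + sum_i phi_i psi_{j-i}):
  psi_1 = theta_1 + phi_1 = -0.444 + (0.887) = 0.443
  psi_2 = theta_2 + phi_1 psi_1 = -0.41 + (0.887)(0.443) = -0.017059
Right-hand sides:
  c_0 = sigma^2 (1 + theta_1 psi_1 + theta_2 psi_2) = 2 * (1 + (-0.444)(0.443) + (-0.41)(-0.017059)) = 2 * 0.810302 = 1.620604
  c_1 = sigma^2 (theta_1 + theta_2 psi_1) = 2 * (-0.444 + (-0.41)(0.443)) = -1.25126
  c_2 = sigma^2 theta_2 = 2 * (-0.41) = -0.82
Equations for k = 0 and k = 1 (AR order 1):
  gamma(0) = phi_1 gamma(1) + c_0
  gamma(1) = phi_1 gamma(0) + c_1
Substituting the second into the first: gamma(0) (1 - phi_1^2) = c_0 + phi_1 c_1, so
  gamma(0) = (c_0 + phi_1 c_1) / (1 - phi_1^2) = (1.620604 + (0.887)(-1.25126)) / (1 - (0.887)^2) = 0.510737 / 0.213231 = 2.395228.
  gamma(1) = phi_1 gamma(0) + c_1 = (0.887)(2.395228) + (-1.25126) = 0.873307.
For k = 2: gamma(2) = phi_1 gamma(1) + c_2
  = (0.887)(0.873307) + (-0.82) = -0.045377.
Therefore gamma(2) = -0.0454 (to 4 decimal places).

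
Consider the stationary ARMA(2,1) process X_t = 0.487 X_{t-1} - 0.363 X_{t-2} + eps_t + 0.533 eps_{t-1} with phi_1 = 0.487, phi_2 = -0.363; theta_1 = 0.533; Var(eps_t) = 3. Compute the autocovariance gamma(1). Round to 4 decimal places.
\gamma(1) = 3.5295

Multiply the model equation by X_{t-k} and take expectations. With theta_0 = psi_0 = 1 and psi_j the MA(infinity) weights, this gives
  gamma(k) - sum_i phi_i gamma(k-i) = c_k,
  c_k = sigma^2 * sum_{j=k..q} theta_j psi_{j-k}   (c_k = 0 for k > q),
using gamma(-m) = gamma(m).
psi-weights needed (psi_j = theta_j + sum_i phi_i psi_{j-i}):
  psi_1 = theta_1 + phi_1 = 0.533 + (0.487) = 1.02
Right-hand sides:
  c_0 = sigma^2 (1 + theta_1 psi_1) = 3 * (1 + (0.533)(1.02)) = 3 * 1.54366 = 4.63098
  c_1 = sigma^2 theta_1 = 3 * (0.533) = 1.599
  c_2 = 0
Equations for k = 0, 1, 2 (AR order 2, c_2 = 0):
  (E0) gamma(0) = phi_1 gamma(1) + phi_2 gamma(2) + c_0
  (E1) gamma(1) = phi_1 gamma(0) + phi_2 gamma(1) + c_1
  (E2) gamma(2) = phi_1 gamma(1) + phi_2 gamma(0)
From (E1): gamma(1) = A gamma(0) + B with
  A = phi_1 / (1 - phi_2) = 0.487 / 1.363 = 0.3573,   B = c_1 / (1 - phi_2) = 1.599 / 1.363 = 1.173147.
Insert (E2) into (E0): gamma(0) (1 - phi_2^2) = phi_1 (1 + phi_2) gamma(1) + c_0.
  phi_1 (1 + phi_2) = (0.487)(0.637) = 0.310219,   1 - phi_2^2 = 0.868231.
Replace gamma(1) by A gamma(0) + B and collect gamma(0):
  gamma(0) [0.868231 - (0.310219)(0.3573)] = (0.310219)(1.173147) + 4.63098
  gamma(0) * 0.75739 = 4.994913
  gamma(0) = 4.994913 / 0.75739 = 6.594904.
  gamma(1) = A gamma(0) + B = (0.3573)(6.594904) + (1.173147) = 3.529507.
Therefore gamma(1) = 3.5295 (to 4 decimal places).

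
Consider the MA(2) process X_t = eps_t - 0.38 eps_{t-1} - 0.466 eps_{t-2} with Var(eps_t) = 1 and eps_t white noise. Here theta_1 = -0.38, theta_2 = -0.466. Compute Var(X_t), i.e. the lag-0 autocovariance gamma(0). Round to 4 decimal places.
\gamma(0) = 1.3616

For an MA(q) process X_t = eps_t + sum_i theta_i eps_{t-i} with
Var(eps_t) = sigma^2, the variance is
  gamma(0) = sigma^2 * (1 + sum_i theta_i^2).
  sum_i theta_i^2 = (-0.38)^2 + (-0.466)^2 = 0.1444 + 0.217156 = 0.361556.
  gamma(0) = 1 * (1 + 0.361556) = 1 * 1.361556 = 1.361556, which rounds to 1.3616.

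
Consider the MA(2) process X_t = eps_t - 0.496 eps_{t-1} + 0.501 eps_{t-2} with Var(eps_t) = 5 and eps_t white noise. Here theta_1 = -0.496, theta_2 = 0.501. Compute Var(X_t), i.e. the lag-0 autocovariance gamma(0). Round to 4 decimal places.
\gamma(0) = 7.4851

For an MA(q) process X_t = eps_t + sum_i theta_i eps_{t-i} with
Var(eps_t) = sigma^2, the variance is
  gamma(0) = sigma^2 * (1 + sum_i theta_i^2).
  sum_i theta_i^2 = (-0.496)^2 + (0.501)^2 = 0.246016 + 0.251001 = 0.497017.
  gamma(0) = 5 * (1 + 0.497017) = 5 * 1.497017 = 7.485085, which rounds to 7.4851.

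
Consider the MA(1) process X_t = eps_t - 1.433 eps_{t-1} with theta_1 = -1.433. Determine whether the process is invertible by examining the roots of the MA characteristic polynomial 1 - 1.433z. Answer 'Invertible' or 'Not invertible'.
\text{Not invertible}

The MA(q) characteristic polynomial is P(z) = 1 - 1.433z.
Invertibility requires all roots to lie outside the unit circle, i.e. |z| > 1 for every root.
This is linear in z: 1 + (-1.433) z = 0  =>  z = -1/(-1.433) = 0.697837,  |z| = 0.697837.
Moduli of all roots: 0.6978.
All moduli strictly greater than 1? No.
Verdict: Not invertible.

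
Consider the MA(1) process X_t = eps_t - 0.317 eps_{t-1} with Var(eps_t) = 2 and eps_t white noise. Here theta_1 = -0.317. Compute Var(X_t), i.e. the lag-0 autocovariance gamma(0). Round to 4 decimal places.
\gamma(0) = 2.2010

For an MA(q) process X_t = eps_t + sum_i theta_i eps_{t-i} with
Var(eps_t) = sigma^2, the variance is
  gamma(0) = sigma^2 * (1 + sum_i theta_i^2).
  sum_i theta_i^2 = (-0.317)^2 = 0.100489.
  gamma(0) = 2 * (1 + 0.100489) = 2 * 1.100489 = 2.200978, which rounds to 2.2010.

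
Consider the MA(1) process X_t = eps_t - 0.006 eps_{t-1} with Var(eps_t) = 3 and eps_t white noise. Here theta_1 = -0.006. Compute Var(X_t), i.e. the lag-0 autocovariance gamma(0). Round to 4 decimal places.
\gamma(0) = 3.0001

For an MA(q) process X_t = eps_t + sum_i theta_i eps_{t-i} with
Var(eps_t) = sigma^2, the variance is
  gamma(0) = sigma^2 * (1 + sum_i theta_i^2).
  sum_i theta_i^2 = (-0.006)^2 = 0.000036.
  gamma(0) = 3 * (1 + 0.000036) = 3 * 1.000036 = 3.000108, which rounds to 3.0001.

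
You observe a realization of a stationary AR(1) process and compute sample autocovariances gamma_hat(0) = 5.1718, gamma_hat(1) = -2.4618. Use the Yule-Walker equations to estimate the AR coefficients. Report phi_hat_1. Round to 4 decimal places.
\hat\phi_{1} = -0.4760

The Yule-Walker equations for an AR(p) process read, in matrix form,
  Gamma_p phi = r_p,   with   (Gamma_p)_{ij} = gamma(|i - j|),
                       (r_p)_i = gamma(i),   i,j = 1..p.
Substitute the sample gammas (Toeplitz matrix and right-hand side of size 1):
  Gamma_p = [[5.1718]]
  r_p     = [-2.4618]
With p = 1 this is the single equation gamma(0) phi_1 = gamma(1):
  phi_hat_1 = gamma(1) / gamma(0) = -2.4618 / 5.1718 = -0.4760.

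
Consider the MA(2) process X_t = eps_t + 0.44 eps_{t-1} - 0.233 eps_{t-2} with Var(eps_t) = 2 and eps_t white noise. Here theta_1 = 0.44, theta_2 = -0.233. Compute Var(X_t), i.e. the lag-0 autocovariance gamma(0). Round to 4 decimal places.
\gamma(0) = 2.4958

For an MA(q) process X_t = eps_t + sum_i theta_i eps_{t-i} with
Var(eps_t) = sigma^2, the variance is
  gamma(0) = sigma^2 * (1 + sum_i theta_i^2).
  sum_i theta_i^2 = (0.44)^2 + (-0.233)^2 = 0.1936 + 0.054289 = 0.247889.
  gamma(0) = 2 * (1 + 0.247889) = 2 * 1.247889 = 2.495778, which rounds to 2.4958.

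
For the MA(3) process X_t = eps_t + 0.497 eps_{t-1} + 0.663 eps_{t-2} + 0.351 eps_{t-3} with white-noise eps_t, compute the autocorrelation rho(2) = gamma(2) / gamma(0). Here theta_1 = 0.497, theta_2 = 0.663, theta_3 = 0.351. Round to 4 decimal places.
\rho(2) = 0.4627

For an MA(q) process with theta_0 = 1, the autocovariance is
  gamma(k) = sigma^2 * sum_{i=0..q-k} theta_i * theta_{i+k},
and rho(k) = gamma(k) / gamma(0). Sigma^2 cancels.
  numerator   = (1)*(0.663) + (0.497)*(0.351) = 0.837447.
  denominator = (1)^2 + (0.497)^2 + (0.663)^2 + (0.351)^2 = 1.809779.
  rho(2) = 0.837447 / 1.809779 = 0.4627.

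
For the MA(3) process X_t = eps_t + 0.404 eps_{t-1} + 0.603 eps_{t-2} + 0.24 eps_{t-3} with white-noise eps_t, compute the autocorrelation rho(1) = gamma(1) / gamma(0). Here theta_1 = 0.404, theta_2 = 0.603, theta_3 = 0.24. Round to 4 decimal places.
\rho(1) = 0.5001

For an MA(q) process with theta_0 = 1, the autocovariance is
  gamma(k) = sigma^2 * sum_{i=0..q-k} theta_i * theta_{i+k},
and rho(k) = gamma(k) / gamma(0). Sigma^2 cancels.
  numerator   = (1)*(0.404) + (0.404)*(0.603) + (0.603)*(0.24) = 0.792332.
  denominator = (1)^2 + (0.404)^2 + (0.603)^2 + (0.24)^2 = 1.584425.
  rho(1) = 0.792332 / 1.584425 = 0.5001.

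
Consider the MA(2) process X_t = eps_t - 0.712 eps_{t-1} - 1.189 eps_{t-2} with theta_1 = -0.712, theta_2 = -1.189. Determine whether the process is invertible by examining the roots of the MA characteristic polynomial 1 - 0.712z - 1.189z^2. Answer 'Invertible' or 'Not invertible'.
\text{Not invertible}

The MA(q) characteristic polynomial is P(z) = 1 - 0.712z - 1.189z^2.
Invertibility requires all roots to lie outside the unit circle, i.e. |z| > 1 for every root.
Set 1 + (-0.712) z + (-1.189) z^2 = 0, i.e. a z^2 + b z + c = 0 with a = -1.189, b = -0.712, c = 1.
Discriminant D = b^2 - 4ac = (-0.712)^2 - 4*(-1.189)*1 = 0.506944 - (-4.756) = 5.262944.
D >= 0, so the roots are real: z = (-b +/- sqrt(D)) / (2a) = (0.712 +/- 2.294111) / (-2.378).
  z_1 = (0.712 + 2.294111) / (-2.378) = -1.2641,   |z_1| = 1.2641.
  z_2 = (0.712 - 2.294111) / (-2.378) = 0.6653,   |z_2| = 0.6653.
Moduli of all roots: 1.2641, 0.6653.
All moduli strictly greater than 1? No.
Verdict: Not invertible.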